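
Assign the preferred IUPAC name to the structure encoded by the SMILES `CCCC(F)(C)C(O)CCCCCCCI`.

The longest chain bearing the –OH group is 12 carbons long (dodecane).
An alcohol (–OH) is the principal characteristic group, giving the suffix -ol.
The numbering direction is chosen so that numbering from this end puts the hydroxyl group at C-5 rather than C-8.
This places the hydroxyl at C-5; a fluoro group at C-4; an iodo group at C-12; a methyl group at C-4.
Prefixes are listed alphabetically: fluoro, iodo, methyl.
The name is 4-fluoro-12-iodo-4-methyldodecan-5-ol.

4-fluoro-12-iodo-4-methyldodecan-5-ol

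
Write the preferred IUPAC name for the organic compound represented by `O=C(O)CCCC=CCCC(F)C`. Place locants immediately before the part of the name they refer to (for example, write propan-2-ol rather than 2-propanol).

Counting along the main chain through the –COOH group and the multiple bond gives 10 carbons: the parent is decane.
The principal characteristic group is a carboxylic acid (terminal –COOH), named with the suffix -oic acid.
A C=C double bond in the chain gives the infix -ene-.
The numbering direction is chosen so that the carboxylic acid carbon is C-1 by definition.
That gives the double bond between C-5 and C-6; a fluoro group at C-9.
The name is 9-fluorodec-5-enoic acid.

9-fluorodec-5-enoic acid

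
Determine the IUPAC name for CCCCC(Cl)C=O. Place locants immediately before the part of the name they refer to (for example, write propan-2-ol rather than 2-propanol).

2-chlorohexanal

The longest chain bearing the –CHO group is 6 carbons long (hexane).
The highest-priority functional group is an aldehyde (terminal –CHO), so the name ends in -al.
Choose the numbering such that the aldehyde carbon is C-1 by definition.
This places a chloro group at C-2.
Assembling the pieces gives 2-chlorohexanal.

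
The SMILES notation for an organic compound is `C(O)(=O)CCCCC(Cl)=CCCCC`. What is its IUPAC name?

The longest carbon chain that includes the –COOH group and the multiple bond has 11 carbons, so the parent hydride is undecane.
A carboxylic acid (terminal –COOH) is the principal characteristic group, giving the suffix -oic acid.
A C=C double bond in the chain gives the infix -ene-.
Number the chain so that the carboxylic acid carbon is C-1 by definition.
With this numbering: the double bond between C-6 and C-7; a chloro group at C-6.
Putting it together: 6-chloroundec-6-enoic acid.

6-chloroundec-6-enoic acid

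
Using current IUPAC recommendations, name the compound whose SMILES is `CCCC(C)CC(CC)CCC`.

4-ethyl-6-methylnonane

The longest continuous carbon chain has 9 atoms, so the parent hydride is nonane.
Choose the numbering such that the locant sets are identical either way, so the alphabetically earlier ethyl substituent takes the lower locant (4 rather than 6).
That gives an ethyl group at C-4; a methyl group at C-6.
Substituent prefixes are cited in alphabetical order (multiplying prefixes like di-/tri- are ignored for ordering).
The name is 4-ethyl-6-methylnonane.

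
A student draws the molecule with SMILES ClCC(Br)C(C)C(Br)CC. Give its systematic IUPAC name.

2,4-dibromo-1-chloro-3-methylhexane

The longest continuous carbon chain has 6 atoms, so the parent hydride is hexane.
The numbering direction is chosen so that the substituent locant set {1,2,3,4} is lower than {3,4,5,6} at the first point of difference.
With this numbering: bromo groups at C-2 and C-4; a chloro group at C-1; a methyl group at C-3.
Substituent prefixes are cited in alphabetical order (multiplying prefixes like di-/tri- are ignored for ordering).
Putting it together: 2,4-dibromo-1-chloro-3-methylhexane.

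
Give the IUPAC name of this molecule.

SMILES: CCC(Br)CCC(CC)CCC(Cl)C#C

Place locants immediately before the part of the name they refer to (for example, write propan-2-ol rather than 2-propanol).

9-bromo-3-chloro-6-ethylundec-1-yne

The longest carbon chain that includes the multiple bond has 11 carbons, so the parent hydride is undecane.
The chain contains a C≡C triple bond, so the unsaturation ending is -yne.
The numbering direction is chosen so that numbering from this end puts the triple bond at C-1 rather than C-10.
This places the triple bond between C-1 and C-2; a bromo group at C-9; a chloro group at C-3; an ethyl group at C-6.
The substituents are ordered alphabetically, ignoring any di-/tri- multipliers.
Putting it together: 9-bromo-3-chloro-6-ethylundec-1-yne.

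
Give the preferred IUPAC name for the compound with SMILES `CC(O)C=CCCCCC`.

Counting along the main chain through the –OH group and the multiple bond gives 9 carbons: the parent is nonane.
An alcohol (–OH) is the principal characteristic group, giving the suffix -ol.
The chain contains a C=C double bond, so the unsaturation ending is -ene.
Number the chain so that numbering from this end puts the hydroxyl group at C-2 rather than C-8.
That gives the hydroxyl at C-2; the double bond between C-3 and C-4.
The name is non-3-en-2-ol.

non-3-en-2-ol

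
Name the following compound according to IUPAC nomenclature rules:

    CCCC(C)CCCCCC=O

7-methyldecanal

Counting along the main chain through the –CHO group gives 10 carbons: the parent is decane.
The principal characteristic group is an aldehyde (terminal –CHO), named with the suffix -al.
Number the chain so that the aldehyde carbon is C-1 by definition.
That gives a methyl group at C-7.
Putting it together: 7-methyldecanal.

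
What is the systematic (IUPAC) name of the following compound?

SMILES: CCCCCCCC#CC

The longest chain bearing the multiple bond is 10 carbons long (decane).
There is one C≡C triple bond, indicated by the ending -yne.
Choose the numbering such that numbering from this end puts the triple bond at C-2 rather than C-8.
This places the triple bond between C-2 and C-3.
Assembling the pieces gives dec-2-yne.

dec-2-yne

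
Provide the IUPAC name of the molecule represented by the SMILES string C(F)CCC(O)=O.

Counting along the main chain through the –COOH group gives 4 carbons: the parent is butane.
The principal characteristic group is a carboxylic acid (terminal –COOH), named with the suffix -oic acid.
Choose the numbering such that the carboxylic acid carbon is C-1 by definition.
This places a fluoro group at C-4.
Assembling the pieces gives 4-fluorobutanoic acid.

4-fluorobutanoic acid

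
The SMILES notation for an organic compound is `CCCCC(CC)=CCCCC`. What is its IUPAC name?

5-ethyldec-5-ene

The longest carbon chain that includes the multiple bond has 10 carbons, so the parent hydride is decane.
A C=C double bond in the chain gives the infix -ene-.
Number the chain so that the substituent locant set {5} is lower than {6} at the first point of difference.
This places the double bond between C-5 and C-6; an ethyl group at C-5.
Assembling the pieces gives 5-ethyldec-5-ene.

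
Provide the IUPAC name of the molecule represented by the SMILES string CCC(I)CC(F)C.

2-fluoro-4-iodohexane

The parent chain contains 6 carbons (hexane).
Choose the numbering such that the substituent locant set {2,4} is lower than {3,5} at the first point of difference.
This places a fluoro group at C-2; an iodo group at C-4.
Substituent prefixes are cited in alphabetical order (multiplying prefixes like di-/tri- are ignored for ordering).
Putting it together: 2-fluoro-4-iodohexane.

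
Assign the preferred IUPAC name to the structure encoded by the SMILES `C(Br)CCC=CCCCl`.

7-bromo-1-chlorohept-3-ene

The longest carbon chain that includes the multiple bond has 7 carbons, so the parent hydride is heptane.
The chain contains a C=C double bond, so the unsaturation ending is -ene.
Choose the numbering such that numbering from this end puts the double bond at C-3 rather than C-4.
This places the double bond between C-3 and C-4; a bromo group at C-7; a chloro group at C-1.
The substituents are ordered alphabetically, ignoring any di-/tri- multipliers.
Assembling the pieces gives 7-bromo-1-chlorohept-3-ene.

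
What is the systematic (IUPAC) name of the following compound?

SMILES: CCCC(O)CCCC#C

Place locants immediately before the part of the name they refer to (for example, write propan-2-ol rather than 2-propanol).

non-8-yn-4-ol

The longest carbon chain that includes the –OH group and the multiple bond has 9 carbons, so the parent hydride is nonane.
The highest-priority functional group is an alcohol (–OH), so the name ends in -ol.
There is one C≡C triple bond, indicated by the ending -yne.
Number the chain so that numbering from this end puts the hydroxyl group at C-4 rather than C-6.
That gives the hydroxyl at C-4; the triple bond between C-8 and C-9.
Putting it together: non-8-yn-4-ol.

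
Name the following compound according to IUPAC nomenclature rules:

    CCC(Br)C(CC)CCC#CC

The longest carbon chain that includes the multiple bond has 9 carbons, so the parent hydride is nonane.
There is one C≡C triple bond, indicated by the ending -yne.
Choose the numbering such that numbering from this end puts the triple bond at C-2 rather than C-7.
This places the triple bond between C-2 and C-3; a bromo group at C-7; an ethyl group at C-6.
Prefixes are listed alphabetically: bromo, ethyl.
The name is 7-bromo-6-ethylnon-2-yne.

7-bromo-6-ethylnon-2-yne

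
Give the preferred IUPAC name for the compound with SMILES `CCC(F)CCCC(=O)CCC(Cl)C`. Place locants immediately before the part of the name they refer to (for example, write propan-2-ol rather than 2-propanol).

2-chloro-9-fluoroundecan-5-one

The longest carbon chain that includes the carbonyl has 11 carbons, so the parent hydride is undecane.
The highest-priority functional group is a ketone (C=O on an internal carbon), so the name ends in -one.
The numbering direction is chosen so that numbering from this end puts the carbonyl group at C-5 rather than C-7.
This places the carbonyl at C-5; a chloro group at C-2; a fluoro group at C-9.
Prefixes are listed alphabetically: chloro, fluoro.
Putting it together: 2-chloro-9-fluoroundecan-5-one.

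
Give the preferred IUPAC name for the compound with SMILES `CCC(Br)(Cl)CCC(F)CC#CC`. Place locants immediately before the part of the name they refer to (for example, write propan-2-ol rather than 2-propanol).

8-bromo-8-chloro-5-fluorodec-2-yne

Counting along the main chain through the multiple bond gives 10 carbons: the parent is decane.
There is one C≡C triple bond, indicated by the ending -yne.
The numbering direction is chosen so that numbering from this end puts the triple bond at C-2 rather than C-8.
This places the triple bond between C-2 and C-3; a bromo group at C-8; a chloro group at C-8; a fluoro group at C-5.
Prefixes are listed alphabetically: bromo, chloro, fluoro.
Assembling the pieces gives 8-bromo-8-chloro-5-fluorodec-2-yne.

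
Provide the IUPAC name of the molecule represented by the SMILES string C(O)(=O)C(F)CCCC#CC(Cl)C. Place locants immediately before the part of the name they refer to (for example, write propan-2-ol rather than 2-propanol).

Counting along the main chain through the –COOH group and the multiple bond gives 9 carbons: the parent is nonane.
The principal characteristic group is a carboxylic acid (terminal –COOH), named with the suffix -oic acid.
A C≡C triple bond in the chain gives the infix -yne-.
Choose the numbering such that the carboxylic acid carbon is C-1 by definition.
That gives the triple bond between C-6 and C-7; a chloro group at C-8; a fluoro group at C-2.
Prefixes are listed alphabetically: chloro, fluoro.
The name is 8-chloro-2-fluoronon-6-ynoic acid.

8-chloro-2-fluoronon-6-ynoic acid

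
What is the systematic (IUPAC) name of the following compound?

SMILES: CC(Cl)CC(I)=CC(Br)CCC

6-bromo-2-chloro-4-iodonon-4-ene

The longest chain bearing the multiple bond is 9 carbons long (nonane).
The chain contains a C=C double bond, so the unsaturation ending is -ene.
Choose the numbering such that numbering from this end puts the double bond at C-4 rather than C-5.
With this numbering: the double bond between C-4 and C-5; a bromo group at C-6; a chloro group at C-2; an iodo group at C-4.
Prefixes are listed alphabetically: bromo, chloro, iodo.
Putting it together: 6-bromo-2-chloro-4-iodonon-4-ene.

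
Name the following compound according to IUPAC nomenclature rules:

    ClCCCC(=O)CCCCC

1-chlorononan-4-one

The longest chain bearing the carbonyl is 9 carbons long (nonane).
The principal characteristic group is a ketone (C=O on an internal carbon), named with the suffix -one.
Choose the numbering such that numbering from this end puts the carbonyl group at C-4 rather than C-6.
This places the carbonyl at C-4; a chloro group at C-1.
Assembling the pieces gives 1-chlorononan-4-one.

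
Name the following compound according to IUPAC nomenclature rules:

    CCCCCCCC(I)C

2-iodononane

The longest carbon chain is 9 atoms: the parent is nonane.
Choose the numbering such that the substituent locant set {2} is lower than {8} at the first point of difference.
This places an iodo group at C-2.
The name is 2-iodononane.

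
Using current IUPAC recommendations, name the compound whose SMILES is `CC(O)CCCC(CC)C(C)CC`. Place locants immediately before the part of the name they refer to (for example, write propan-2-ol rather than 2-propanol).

Counting along the main chain through the –OH group gives 9 carbons: the parent is nonane.
An alcohol (–OH) is the principal characteristic group, giving the suffix -ol.
The numbering direction is chosen so that numbering from this end puts the hydroxyl group at C-2 rather than C-8.
This places the hydroxyl at C-2; an ethyl group at C-6; a methyl group at C-7.
The substituents are ordered alphabetically, ignoring any di-/tri- multipliers.
Putting it together: 6-ethyl-7-methylnonan-2-ol.

6-ethyl-7-methylnonan-2-ol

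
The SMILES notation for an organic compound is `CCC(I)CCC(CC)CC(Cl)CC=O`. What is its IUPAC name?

3-chloro-5-ethyl-8-iododecanal

Counting along the main chain through the –CHO group gives 10 carbons: the parent is decane.
The principal characteristic group is an aldehyde (terminal –CHO), named with the suffix -al.
Choose the numbering such that the aldehyde carbon is C-1 by definition.
With this numbering: a chloro group at C-3; an ethyl group at C-5; an iodo group at C-8.
Substituent prefixes are cited in alphabetical order (multiplying prefixes like di-/tri- are ignored for ordering).
The name is 3-chloro-5-ethyl-8-iododecanal.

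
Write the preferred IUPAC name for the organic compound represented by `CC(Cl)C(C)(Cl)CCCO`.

4,5-dichloro-4-methylhexan-1-ol

The longest chain bearing the –OH group is 6 carbons long (hexane).
The principal characteristic group is an alcohol (–OH), named with the suffix -ol.
The numbering direction is chosen so that numbering from this end puts the hydroxyl group at C-1 rather than C-6.
With this numbering: the hydroxyl at C-1; chloro groups at C-4 and C-5; a methyl group at C-4.
Substituent prefixes are cited in alphabetical order (multiplying prefixes like di-/tri- are ignored for ordering).
Assembling the pieces gives 4,5-dichloro-4-methylhexan-1-ol.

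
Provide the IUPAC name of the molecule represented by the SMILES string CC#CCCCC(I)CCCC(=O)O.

Counting along the main chain through the –COOH group and the multiple bond gives 11 carbons: the parent is undecane.
The principal characteristic group is a carboxylic acid (terminal –COOH), named with the suffix -oic acid.
The chain contains a C≡C triple bond, so the unsaturation ending is -yne.
The numbering direction is chosen so that the carboxylic acid carbon is C-1 by definition.
With this numbering: the triple bond between C-9 and C-10; an iodo group at C-5.
Putting it together: 5-iodoundec-9-ynoic acid.

5-iodoundec-9-ynoic acid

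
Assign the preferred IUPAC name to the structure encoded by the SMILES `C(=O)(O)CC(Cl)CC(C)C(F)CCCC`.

3-chloro-6-fluoro-5-methyldecanoic acid

The longest chain bearing the –COOH group is 10 carbons long (decane).
The principal characteristic group is a carboxylic acid (terminal –COOH), named with the suffix -oic acid.
Number the chain so that the carboxylic acid carbon is C-1 by definition.
With this numbering: a chloro group at C-3; a fluoro group at C-6; a methyl group at C-5.
Substituent prefixes are cited in alphabetical order (multiplying prefixes like di-/tri- are ignored for ordering).
The name is 3-chloro-6-fluoro-5-methyldecanoic acid.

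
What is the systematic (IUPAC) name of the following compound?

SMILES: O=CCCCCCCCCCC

undecanal

The longest chain bearing the –CHO group is 11 carbons long (undecane).
The highest-priority functional group is an aldehyde (terminal –CHO), so the name ends in -al.
The numbering direction is chosen so that the aldehyde carbon is C-1 by definition.
The name is undecanal.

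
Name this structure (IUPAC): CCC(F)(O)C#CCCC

3-fluorooct-4-yn-3-ol

Counting along the main chain through the –OH group and the multiple bond gives 8 carbons: the parent is octane.
The highest-priority functional group is an alcohol (–OH), so the name ends in -ol.
The chain contains a C≡C triple bond, so the unsaturation ending is -yne.
Number the chain so that numbering from this end puts the hydroxyl group at C-3 rather than C-6.
That gives the hydroxyl at C-3; the triple bond between C-4 and C-5; a fluoro group at C-3.
Assembling the pieces gives 3-fluorooct-4-yn-3-ol.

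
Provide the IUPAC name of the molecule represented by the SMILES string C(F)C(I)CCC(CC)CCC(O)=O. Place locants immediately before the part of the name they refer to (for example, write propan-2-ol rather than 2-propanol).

The longest carbon chain that includes the –COOH group has 8 carbons, so the parent hydride is octane.
A carboxylic acid (terminal –COOH) is the principal characteristic group, giving the suffix -oic acid.
The numbering direction is chosen so that the carboxylic acid carbon is C-1 by definition.
That gives an ethyl group at C-4; a fluoro group at C-8; an iodo group at C-7.
The substituents are ordered alphabetically, ignoring any di-/tri- multipliers.
Assembling the pieces gives 4-ethyl-8-fluoro-7-iodooctanoic acid.

4-ethyl-8-fluoro-7-iodooctanoic acid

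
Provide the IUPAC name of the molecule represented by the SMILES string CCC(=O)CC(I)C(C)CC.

5-iodo-6-methyloctan-3-one

Counting along the main chain through the carbonyl gives 8 carbons: the parent is octane.
A ketone (C=O on an internal carbon) is the principal characteristic group, giving the suffix -one.
Number the chain so that numbering from this end puts the carbonyl group at C-3 rather than C-6.
This places the carbonyl at C-3; an iodo group at C-5; a methyl group at C-6.
Substituent prefixes are cited in alphabetical order (multiplying prefixes like di-/tri- are ignored for ordering).
The name is 5-iodo-6-methyloctan-3-one.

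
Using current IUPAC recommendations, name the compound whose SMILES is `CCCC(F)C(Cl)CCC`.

The longest carbon chain is 8 atoms: the parent is octane.
Choose the numbering such that the locant sets are identical either way, so the alphabetically earlier chloro substituent takes the lower locant (4 rather than 5).
This places a chloro group at C-4; a fluoro group at C-5.
Prefixes are listed alphabetically: chloro, fluoro.
The name is 4-chloro-5-fluorooctane.

4-chloro-5-fluorooctane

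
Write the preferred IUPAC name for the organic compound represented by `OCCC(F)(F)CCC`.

3,3-difluorohexan-1-ol

The longest carbon chain that includes the –OH group has 6 carbons, so the parent hydride is hexane.
An alcohol (–OH) is the principal characteristic group, giving the suffix -ol.
The numbering direction is chosen so that numbering from this end puts the hydroxyl group at C-1 rather than C-6.
With this numbering: the hydroxyl at C-1; two fluoro groups at C-3.
Assembling the pieces gives 3,3-difluorohexan-1-ol.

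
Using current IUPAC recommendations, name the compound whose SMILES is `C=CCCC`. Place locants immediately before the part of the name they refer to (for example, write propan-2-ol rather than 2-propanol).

pent-1-ene

The longest carbon chain that includes the multiple bond has 5 carbons, so the parent hydride is pentane.
The chain contains a C=C double bond, so the unsaturation ending is -ene.
Choose the numbering such that numbering from this end puts the double bond at C-1 rather than C-4.
This places the double bond between C-1 and C-2.
Putting it together: pent-1-ene.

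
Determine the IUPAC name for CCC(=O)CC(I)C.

5-iodohexan-3-one

Counting along the main chain through the carbonyl gives 6 carbons: the parent is hexane.
The principal characteristic group is a ketone (C=O on an internal carbon), named with the suffix -one.
Number the chain so that numbering from this end puts the carbonyl group at C-3 rather than C-4.
With this numbering: the carbonyl at C-3; an iodo group at C-5.
The name is 5-iodohexan-3-one.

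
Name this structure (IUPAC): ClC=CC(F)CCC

Counting along the main chain through the multiple bond gives 6 carbons: the parent is hexane.
There is one C=C double bond, indicated by the ending -ene.
The numbering direction is chosen so that numbering from this end puts the double bond at C-1 rather than C-5.
With this numbering: the double bond between C-1 and C-2; a chloro group at C-1; a fluoro group at C-3.
Substituent prefixes are cited in alphabetical order (multiplying prefixes like di-/tri- are ignored for ordering).
Assembling the pieces gives 1-chloro-3-fluorohex-1-ene.

1-chloro-3-fluorohex-1-ene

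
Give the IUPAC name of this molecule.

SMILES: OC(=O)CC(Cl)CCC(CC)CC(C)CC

The longest chain bearing the –COOH group is 10 carbons long (decane).
The principal characteristic group is a carboxylic acid (terminal –COOH), named with the suffix -oic acid.
The numbering direction is chosen so that the carboxylic acid carbon is C-1 by definition.
That gives a chloro group at C-3; an ethyl group at C-6; a methyl group at C-8.
Substituent prefixes are cited in alphabetical order (multiplying prefixes like di-/tri- are ignored for ordering).
The name is 3-chloro-6-ethyl-8-methyldecanoic acid.

3-chloro-6-ethyl-8-methyldecanoic acid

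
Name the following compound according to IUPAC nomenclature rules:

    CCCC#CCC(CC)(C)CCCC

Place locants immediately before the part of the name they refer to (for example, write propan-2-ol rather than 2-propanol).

The longest chain bearing the multiple bond is 11 carbons long (undecane).
There is one C≡C triple bond, indicated by the ending -yne.
Choose the numbering such that numbering from this end puts the triple bond at C-4 rather than C-7.
This places the triple bond between C-4 and C-5; an ethyl group at C-7; a methyl group at C-7.
Prefixes are listed alphabetically: ethyl, methyl.
Putting it together: 7-ethyl-7-methylundec-4-yne.

7-ethyl-7-methylundec-4-yne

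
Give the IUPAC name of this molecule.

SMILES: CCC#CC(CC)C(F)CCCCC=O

Counting along the main chain through the –CHO group and the multiple bond gives 11 carbons: the parent is undecane.
The highest-priority functional group is an aldehyde (terminal –CHO), so the name ends in -al.
The chain contains a C≡C triple bond, so the unsaturation ending is -yne.
Number the chain so that the aldehyde carbon is C-1 by definition.
With this numbering: the triple bond between C-8 and C-9; an ethyl group at C-7; a fluoro group at C-6.
The substituents are ordered alphabetically, ignoring any di-/tri- multipliers.
The name is 7-ethyl-6-fluoroundec-8-ynal.

7-ethyl-6-fluoroundec-8-ynal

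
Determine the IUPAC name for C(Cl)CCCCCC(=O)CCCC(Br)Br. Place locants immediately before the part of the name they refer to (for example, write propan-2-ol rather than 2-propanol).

Counting along the main chain through the carbonyl gives 11 carbons: the parent is undecane.
The principal characteristic group is a ketone (C=O on an internal carbon), named with the suffix -one.
Number the chain so that numbering from this end puts the carbonyl group at C-5 rather than C-7.
This places the carbonyl at C-5; two bromo groups at C-1; a chloro group at C-11.
Substituent prefixes are cited in alphabetical order (multiplying prefixes like di-/tri- are ignored for ordering).
Assembling the pieces gives 1,1-dibromo-11-chloroundecan-5-one.

1,1-dibromo-11-chloroundecan-5-one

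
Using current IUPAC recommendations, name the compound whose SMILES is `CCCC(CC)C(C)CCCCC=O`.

The longest chain bearing the –CHO group is 10 carbons long (decane).
The highest-priority functional group is an aldehyde (terminal –CHO), so the name ends in -al.
Number the chain so that the aldehyde carbon is C-1 by definition.
With this numbering: an ethyl group at C-7; a methyl group at C-6.
Substituent prefixes are cited in alphabetical order (multiplying prefixes like di-/tri- are ignored for ordering).
The name is 7-ethyl-6-methyldecanal.

7-ethyl-6-methyldecanal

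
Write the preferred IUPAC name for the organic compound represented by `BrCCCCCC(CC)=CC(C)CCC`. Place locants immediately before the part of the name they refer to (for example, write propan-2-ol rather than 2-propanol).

11-bromo-6-ethyl-4-methylundec-5-ene

The longest carbon chain that includes the multiple bond has 11 carbons, so the parent hydride is undecane.
A C=C double bond in the chain gives the infix -ene-.
The numbering direction is chosen so that numbering from this end puts the double bond at C-5 rather than C-6.
That gives the double bond between C-5 and C-6; a bromo group at C-11; an ethyl group at C-6; a methyl group at C-4.
Prefixes are listed alphabetically: bromo, ethyl, methyl.
Putting it together: 11-bromo-6-ethyl-4-methylundec-5-ene.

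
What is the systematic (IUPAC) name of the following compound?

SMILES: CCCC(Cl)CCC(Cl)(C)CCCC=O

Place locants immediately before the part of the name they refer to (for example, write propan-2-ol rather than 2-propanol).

5,8-dichloro-5-methylundecanal

The longest chain bearing the –CHO group is 11 carbons long (undecane).
An aldehyde (terminal –CHO) is the principal characteristic group, giving the suffix -al.
Number the chain so that the aldehyde carbon is C-1 by definition.
That gives chloro groups at C-5 and C-8; a methyl group at C-5.
Prefixes are listed alphabetically: chloro, methyl.
Putting it together: 5,8-dichloro-5-methylundecanal.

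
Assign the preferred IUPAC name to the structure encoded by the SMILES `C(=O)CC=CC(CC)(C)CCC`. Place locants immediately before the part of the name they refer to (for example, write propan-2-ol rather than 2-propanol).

5-ethyl-5-methyloct-3-enal

The longest carbon chain that includes the –CHO group and the multiple bond has 8 carbons, so the parent hydride is octane.
An aldehyde (terminal –CHO) is the principal characteristic group, giving the suffix -al.
A C=C double bond in the chain gives the infix -ene-.
The numbering direction is chosen so that the aldehyde carbon is C-1 by definition.
That gives the double bond between C-3 and C-4; an ethyl group at C-5; a methyl group at C-5.
The substituents are ordered alphabetically, ignoring any di-/tri- multipliers.
Assembling the pieces gives 5-ethyl-5-methyloct-3-enal.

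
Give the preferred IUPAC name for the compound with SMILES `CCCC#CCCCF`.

Counting along the main chain through the multiple bond gives 8 carbons: the parent is octane.
There is one C≡C triple bond, indicated by the ending -yne.
Choose the numbering such that the substituent locant set {1} is lower than {8} at the first point of difference.
This places the triple bond between C-4 and C-5; a fluoro group at C-1.
Assembling the pieces gives 1-fluorooct-4-yne.

1-fluorooct-4-yne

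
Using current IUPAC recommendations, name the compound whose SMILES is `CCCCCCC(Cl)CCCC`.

5-chloroundecane

The parent chain contains 11 carbons (undecane).
The numbering direction is chosen so that the substituent locant set {5} is lower than {7} at the first point of difference.
With this numbering: a chloro group at C-5.
The name is 5-chloroundecane.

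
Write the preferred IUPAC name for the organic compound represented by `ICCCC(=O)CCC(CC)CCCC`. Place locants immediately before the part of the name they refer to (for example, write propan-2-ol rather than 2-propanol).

Counting along the main chain through the carbonyl gives 11 carbons: the parent is undecane.
The principal characteristic group is a ketone (C=O on an internal carbon), named with the suffix -one.
Choose the numbering such that numbering from this end puts the carbonyl group at C-4 rather than C-8.
This places the carbonyl at C-4; an ethyl group at C-7; an iodo group at C-1.
Prefixes are listed alphabetically: ethyl, iodo.
Assembling the pieces gives 7-ethyl-1-iodoundecan-4-one.

7-ethyl-1-iodoundecan-4-one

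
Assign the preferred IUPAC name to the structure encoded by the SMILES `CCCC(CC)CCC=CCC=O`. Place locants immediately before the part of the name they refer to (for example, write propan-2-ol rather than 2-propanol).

7-ethyldec-3-enal

The longest carbon chain that includes the –CHO group and the multiple bond has 10 carbons, so the parent hydride is decane.
The principal characteristic group is an aldehyde (terminal –CHO), named with the suffix -al.
There is one C=C double bond, indicated by the ending -ene.
Number the chain so that the aldehyde carbon is C-1 by definition.
With this numbering: the double bond between C-3 and C-4; an ethyl group at C-7.
Putting it together: 7-ethyldec-3-enal.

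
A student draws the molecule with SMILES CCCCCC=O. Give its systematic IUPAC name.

hexanal

Counting along the main chain through the –CHO group gives 6 carbons: the parent is hexane.
An aldehyde (terminal –CHO) is the principal characteristic group, giving the suffix -al.
Choose the numbering such that the aldehyde carbon is C-1 by definition.
Assembling the pieces gives hexanal.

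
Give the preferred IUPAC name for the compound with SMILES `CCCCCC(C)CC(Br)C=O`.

Counting along the main chain through the –CHO group gives 9 carbons: the parent is nonane.
The highest-priority functional group is an aldehyde (terminal –CHO), so the name ends in -al.
Choose the numbering such that the aldehyde carbon is C-1 by definition.
This places a bromo group at C-2; a methyl group at C-4.
Prefixes are listed alphabetically: bromo, methyl.
Putting it together: 2-bromo-4-methylnonanal.

2-bromo-4-methylnonanal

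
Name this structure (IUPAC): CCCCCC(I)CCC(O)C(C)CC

7-iodo-3-methyldodecan-4-ol

Counting along the main chain through the –OH group gives 12 carbons: the parent is dodecane.
The highest-priority functional group is an alcohol (–OH), so the name ends in -ol.
Number the chain so that numbering from this end puts the hydroxyl group at C-4 rather than C-9.
With this numbering: the hydroxyl at C-4; an iodo group at C-7; a methyl group at C-3.
Substituent prefixes are cited in alphabetical order (multiplying prefixes like di-/tri- are ignored for ordering).
The name is 7-iodo-3-methyldodecan-4-ol.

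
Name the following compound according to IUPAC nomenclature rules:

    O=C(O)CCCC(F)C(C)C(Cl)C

7-chloro-5-fluoro-6-methyloctanoic acid

Counting along the main chain through the –COOH group gives 8 carbons: the parent is octane.
The principal characteristic group is a carboxylic acid (terminal –COOH), named with the suffix -oic acid.
Choose the numbering such that the carboxylic acid carbon is C-1 by definition.
That gives a chloro group at C-7; a fluoro group at C-5; a methyl group at C-6.
Prefixes are listed alphabetically: chloro, fluoro, methyl.
Putting it together: 7-chloro-5-fluoro-6-methyloctanoic acid.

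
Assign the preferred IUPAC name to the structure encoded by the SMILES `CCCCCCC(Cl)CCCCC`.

6-chlorododecane

The parent chain contains 12 carbons (dodecane).
The numbering direction is chosen so that the substituent locant set {6} is lower than {7} at the first point of difference.
This places a chloro group at C-6.
The name is 6-chlorododecane.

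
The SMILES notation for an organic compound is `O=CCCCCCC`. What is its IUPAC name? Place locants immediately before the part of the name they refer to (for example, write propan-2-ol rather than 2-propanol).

Counting along the main chain through the –CHO group gives 7 carbons: the parent is heptane.
An aldehyde (terminal –CHO) is the principal characteristic group, giving the suffix -al.
Choose the numbering such that the aldehyde carbon is C-1 by definition.
Assembling the pieces gives heptanal.

heptanal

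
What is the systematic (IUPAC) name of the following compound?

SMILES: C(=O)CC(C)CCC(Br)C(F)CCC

6-bromo-7-fluoro-3-methyldecanal

The longest carbon chain that includes the –CHO group has 10 carbons, so the parent hydride is decane.
The highest-priority functional group is an aldehyde (terminal –CHO), so the name ends in -al.
Number the chain so that the aldehyde carbon is C-1 by definition.
This places a bromo group at C-6; a fluoro group at C-7; a methyl group at C-3.
Prefixes are listed alphabetically: bromo, fluoro, methyl.
Assembling the pieces gives 6-bromo-7-fluoro-3-methyldecanal.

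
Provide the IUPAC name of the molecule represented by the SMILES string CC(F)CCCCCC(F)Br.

1-bromo-1,7-difluorooctane

The longest continuous carbon chain has 8 atoms, so the parent hydride is octane.
The numbering direction is chosen so that the substituent locant set {1,1,7} is lower than {2,8,8} at the first point of difference.
With this numbering: a bromo group at C-1; fluoro groups at C-1 and C-7.
Substituent prefixes are cited in alphabetical order (multiplying prefixes like di-/tri- are ignored for ordering).
Putting it together: 1-bromo-1,7-difluorooctane.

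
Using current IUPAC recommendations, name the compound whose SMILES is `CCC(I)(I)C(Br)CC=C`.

4-bromo-5,5-diiodohept-1-ene

The longest carbon chain that includes the multiple bond has 7 carbons, so the parent hydride is heptane.
There is one C=C double bond, indicated by the ending -ene.
Choose the numbering such that numbering from this end puts the double bond at C-1 rather than C-6.
That gives the double bond between C-1 and C-2; a bromo group at C-4; two iodo groups at C-5.
Prefixes are listed alphabetically: bromo, iodo.
The name is 4-bromo-5,5-diiodohept-1-ene.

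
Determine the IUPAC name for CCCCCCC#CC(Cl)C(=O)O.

2-chlorodec-3-ynoic acid

The longest carbon chain that includes the –COOH group and the multiple bond has 10 carbons, so the parent hydride is decane.
The principal characteristic group is a carboxylic acid (terminal –COOH), named with the suffix -oic acid.
A C≡C triple bond in the chain gives the infix -yne-.
Choose the numbering such that the carboxylic acid carbon is C-1 by definition.
That gives the triple bond between C-3 and C-4; a chloro group at C-2.
Assembling the pieces gives 2-chlorodec-3-ynoic acid.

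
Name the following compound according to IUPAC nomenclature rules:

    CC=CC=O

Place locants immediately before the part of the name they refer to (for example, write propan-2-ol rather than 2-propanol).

but-2-enal

The longest carbon chain that includes the –CHO group and the multiple bond has 4 carbons, so the parent hydride is butane.
The principal characteristic group is an aldehyde (terminal –CHO), named with the suffix -al.
The chain contains a C=C double bond, so the unsaturation ending is -ene.
Number the chain so that the aldehyde carbon is C-1 by definition.
That gives the double bond between C-2 and C-3.
The name is but-2-enal.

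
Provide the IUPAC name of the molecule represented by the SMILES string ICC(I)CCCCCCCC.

The longest carbon chain is 10 atoms: the parent is decane.
The numbering direction is chosen so that the substituent locant set {1,2} is lower than {9,10} at the first point of difference.
With this numbering: iodo groups at C-1 and C-2.
The name is 1,2-diiododecane.

1,2-diiododecane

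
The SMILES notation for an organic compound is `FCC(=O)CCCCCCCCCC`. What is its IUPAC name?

The longest chain bearing the carbonyl is 12 carbons long (dodecane).
The principal characteristic group is a ketone (C=O on an internal carbon), named with the suffix -one.
Number the chain so that numbering from this end puts the carbonyl group at C-2 rather than C-11.
That gives the carbonyl at C-2; a fluoro group at C-1.
Putting it together: 1-fluorododecan-2-one.

1-fluorododecan-2-one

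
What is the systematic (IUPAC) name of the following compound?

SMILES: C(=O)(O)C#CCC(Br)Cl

The longest carbon chain that includes the –COOH group and the multiple bond has 5 carbons, so the parent hydride is pentane.
The principal characteristic group is a carboxylic acid (terminal –COOH), named with the suffix -oic acid.
The chain contains a C≡C triple bond, so the unsaturation ending is -yne.
The numbering direction is chosen so that the carboxylic acid carbon is C-1 by definition.
This places the triple bond between C-2 and C-3; a bromo group at C-5; a chloro group at C-5.
Prefixes are listed alphabetically: bromo, chloro.
Putting it together: 5-bromo-5-chloropent-2-ynoic acid.

5-bromo-5-chloropent-2-ynoic acid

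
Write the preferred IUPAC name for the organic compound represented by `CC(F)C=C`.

The longest chain bearing the multiple bond is 4 carbons long (butane).
There is one C=C double bond, indicated by the ending -ene.
Choose the numbering such that numbering from this end puts the double bond at C-1 rather than C-3.
That gives the double bond between C-1 and C-2; a fluoro group at C-3.
Assembling the pieces gives 3-fluorobut-1-ene.

3-fluorobut-1-ene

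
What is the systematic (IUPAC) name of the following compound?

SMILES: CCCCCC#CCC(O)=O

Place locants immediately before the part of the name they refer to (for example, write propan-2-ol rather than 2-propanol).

Counting along the main chain through the –COOH group and the multiple bond gives 9 carbons: the parent is nonane.
The highest-priority functional group is a carboxylic acid (terminal –COOH), so the name ends in -oic acid.
There is one C≡C triple bond, indicated by the ending -yne.
Number the chain so that the carboxylic acid carbon is C-1 by definition.
This places the triple bond between C-3 and C-4.
Putting it together: non-3-ynoic acid.

non-3-ynoic acid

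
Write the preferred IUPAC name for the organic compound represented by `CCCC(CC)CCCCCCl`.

1-chloro-6-ethylnonane

The longest continuous carbon chain has 9 atoms, so the parent hydride is nonane.
Number the chain so that the substituent locant set {1,6} is lower than {4,9} at the first point of difference.
With this numbering: a chloro group at C-1; an ethyl group at C-6.
Prefixes are listed alphabetically: chloro, ethyl.
Assembling the pieces gives 1-chloro-6-ethylnonane.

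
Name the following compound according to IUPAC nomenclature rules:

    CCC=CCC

The longest chain bearing the multiple bond is 6 carbons long (hexane).
There is one C=C double bond, indicated by the ending -ene.
Numbering from either end gives identical locants here.
This places the double bond between C-3 and C-4.
The name is hex-3-ene.

hex-3-ene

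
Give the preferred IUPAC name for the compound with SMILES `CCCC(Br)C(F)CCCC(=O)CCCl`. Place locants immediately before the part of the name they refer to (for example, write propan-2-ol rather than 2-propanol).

Counting along the main chain through the carbonyl gives 11 carbons: the parent is undecane.
The principal characteristic group is a ketone (C=O on an internal carbon), named with the suffix -one.
Number the chain so that numbering from this end puts the carbonyl group at C-3 rather than C-9.
This places the carbonyl at C-3; a bromo group at C-8; a chloro group at C-1; a fluoro group at C-7.
Prefixes are listed alphabetically: bromo, chloro, fluoro.
Assembling the pieces gives 8-bromo-1-chloro-7-fluoroundecan-3-one.

8-bromo-1-chloro-7-fluoroundecan-3-one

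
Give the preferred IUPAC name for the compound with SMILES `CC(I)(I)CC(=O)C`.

4,4-diiodopentan-2-one

The longest chain bearing the carbonyl is 5 carbons long (pentane).
The principal characteristic group is a ketone (C=O on an internal carbon), named with the suffix -one.
Number the chain so that numbering from this end puts the carbonyl group at C-2 rather than C-4.
This places the carbonyl at C-2; two iodo groups at C-4.
Putting it together: 4,4-diiodopentan-2-one.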